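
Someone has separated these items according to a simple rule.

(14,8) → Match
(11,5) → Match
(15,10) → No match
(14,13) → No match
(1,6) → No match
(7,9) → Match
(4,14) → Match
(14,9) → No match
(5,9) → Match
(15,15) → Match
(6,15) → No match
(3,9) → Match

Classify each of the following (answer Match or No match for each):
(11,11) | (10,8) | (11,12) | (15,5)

The distinguishing property — sum is even — holds for all the 'Match' cases and none of the 'No match' cases.
(11,11) — 11+11 = 22, hence Match. (10,8) — 10+8 = 18, hence Match. (11,12) — 11+12 = 23, hence No match. (15,5) — 15+5 = 20, hence Match.

Match, Match, No match, Match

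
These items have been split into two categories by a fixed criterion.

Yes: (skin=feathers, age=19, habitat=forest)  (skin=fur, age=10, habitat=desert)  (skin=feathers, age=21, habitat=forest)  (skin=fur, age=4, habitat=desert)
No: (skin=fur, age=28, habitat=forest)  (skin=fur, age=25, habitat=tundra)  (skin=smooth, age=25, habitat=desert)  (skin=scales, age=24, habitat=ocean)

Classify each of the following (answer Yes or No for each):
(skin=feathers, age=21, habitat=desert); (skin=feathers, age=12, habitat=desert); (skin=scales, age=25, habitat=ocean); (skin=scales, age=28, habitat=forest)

Yes, Yes, No, No

Rule: age ≤ 21. This holds for each 'Yes' example and fails for each 'No' one.
(skin=feathers, age=21, habitat=desert): age = 21 — matches, so Yes. (skin=feathers, age=12, habitat=desert): age = 12 — matches, so Yes. (skin=scales, age=25, habitat=ocean): age = 25 — doesn't match, so No. (skin=scales, age=28, habitat=forest): age = 28 — doesn't match, so No.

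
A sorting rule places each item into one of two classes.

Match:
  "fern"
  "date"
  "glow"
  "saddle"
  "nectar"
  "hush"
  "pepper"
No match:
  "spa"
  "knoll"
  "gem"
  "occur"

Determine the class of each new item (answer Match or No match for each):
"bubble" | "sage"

The rule appears to be: even length.

Match, Match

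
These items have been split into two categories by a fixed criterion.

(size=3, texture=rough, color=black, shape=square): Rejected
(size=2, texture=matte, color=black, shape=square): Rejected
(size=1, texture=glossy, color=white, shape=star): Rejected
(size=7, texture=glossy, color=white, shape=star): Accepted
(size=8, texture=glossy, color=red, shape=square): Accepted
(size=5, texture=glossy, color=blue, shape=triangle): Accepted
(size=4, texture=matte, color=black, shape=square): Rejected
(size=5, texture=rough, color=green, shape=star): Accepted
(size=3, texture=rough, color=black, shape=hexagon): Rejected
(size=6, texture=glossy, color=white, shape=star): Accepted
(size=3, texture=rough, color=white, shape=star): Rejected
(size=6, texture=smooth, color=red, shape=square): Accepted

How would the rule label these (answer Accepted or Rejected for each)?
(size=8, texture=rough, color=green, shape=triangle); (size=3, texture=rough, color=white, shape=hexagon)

Accepted, Rejected

The classifier is using: size ≥ 5.
(size=8, texture=rough, color=green, shape=triangle) — size = 8, hence Accepted.
(size=3, texture=rough, color=white, shape=hexagon) — size = 3, hence Rejected.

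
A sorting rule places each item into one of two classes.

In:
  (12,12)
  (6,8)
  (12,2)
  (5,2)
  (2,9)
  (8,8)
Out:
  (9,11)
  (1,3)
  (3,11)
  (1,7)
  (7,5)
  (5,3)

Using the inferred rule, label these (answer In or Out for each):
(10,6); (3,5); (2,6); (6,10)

In, Out, In, In

The rule appears to be: product is even.
(10,6): In (10·6 = 60).
(3,5): Out (3·5 = 15).
(2,6): In (2·6 = 12).
(6,10): In (6·10 = 60).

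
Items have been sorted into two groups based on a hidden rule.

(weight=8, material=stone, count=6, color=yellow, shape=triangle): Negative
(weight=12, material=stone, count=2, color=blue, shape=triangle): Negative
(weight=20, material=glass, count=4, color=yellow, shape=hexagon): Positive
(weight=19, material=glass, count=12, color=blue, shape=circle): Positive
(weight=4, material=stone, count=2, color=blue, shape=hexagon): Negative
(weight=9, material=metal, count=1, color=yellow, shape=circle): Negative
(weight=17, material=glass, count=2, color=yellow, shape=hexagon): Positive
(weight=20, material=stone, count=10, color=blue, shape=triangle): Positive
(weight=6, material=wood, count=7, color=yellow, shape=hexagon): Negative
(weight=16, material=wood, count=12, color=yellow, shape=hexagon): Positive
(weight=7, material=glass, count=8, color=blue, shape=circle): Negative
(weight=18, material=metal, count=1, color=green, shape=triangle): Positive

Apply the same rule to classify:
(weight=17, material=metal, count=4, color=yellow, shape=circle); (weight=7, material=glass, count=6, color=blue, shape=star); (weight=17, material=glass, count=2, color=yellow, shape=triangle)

The classifier is using: weight ≥ 16.
Positive: (weight=17, material=metal, count=4, color=yellow, shape=circle), since weight = 17.
Negative: (weight=7, material=glass, count=6, color=blue, shape=star), since weight = 7.
Positive: (weight=17, material=glass, count=2, color=yellow, shape=triangle), since weight = 17.

Positive, Negative, Positive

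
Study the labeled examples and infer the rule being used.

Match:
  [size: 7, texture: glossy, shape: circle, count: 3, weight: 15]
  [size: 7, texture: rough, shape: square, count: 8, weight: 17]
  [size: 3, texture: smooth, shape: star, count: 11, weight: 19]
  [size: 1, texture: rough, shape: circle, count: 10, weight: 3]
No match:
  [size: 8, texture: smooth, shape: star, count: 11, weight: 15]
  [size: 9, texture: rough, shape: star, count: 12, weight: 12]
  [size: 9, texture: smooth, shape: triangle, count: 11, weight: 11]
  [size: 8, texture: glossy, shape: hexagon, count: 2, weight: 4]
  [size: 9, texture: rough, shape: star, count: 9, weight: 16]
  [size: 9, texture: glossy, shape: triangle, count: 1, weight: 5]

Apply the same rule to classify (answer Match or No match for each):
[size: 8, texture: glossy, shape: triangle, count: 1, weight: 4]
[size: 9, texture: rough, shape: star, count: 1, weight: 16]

No match, No match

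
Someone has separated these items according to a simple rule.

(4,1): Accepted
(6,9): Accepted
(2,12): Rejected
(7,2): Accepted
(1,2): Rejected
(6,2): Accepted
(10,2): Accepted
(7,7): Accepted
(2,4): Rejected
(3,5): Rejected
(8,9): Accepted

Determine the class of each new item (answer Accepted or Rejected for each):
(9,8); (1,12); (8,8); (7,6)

All 'Accepted' examples share one property — first ≥ 4 — and every 'Rejected' example lacks it.
(9,8): Accepted (first 9).
(1,12): Rejected (first 1).
(8,8): Accepted (first 8).
(7,6): Accepted (first 7).

Accepted, Rejected, Accepted, Accepted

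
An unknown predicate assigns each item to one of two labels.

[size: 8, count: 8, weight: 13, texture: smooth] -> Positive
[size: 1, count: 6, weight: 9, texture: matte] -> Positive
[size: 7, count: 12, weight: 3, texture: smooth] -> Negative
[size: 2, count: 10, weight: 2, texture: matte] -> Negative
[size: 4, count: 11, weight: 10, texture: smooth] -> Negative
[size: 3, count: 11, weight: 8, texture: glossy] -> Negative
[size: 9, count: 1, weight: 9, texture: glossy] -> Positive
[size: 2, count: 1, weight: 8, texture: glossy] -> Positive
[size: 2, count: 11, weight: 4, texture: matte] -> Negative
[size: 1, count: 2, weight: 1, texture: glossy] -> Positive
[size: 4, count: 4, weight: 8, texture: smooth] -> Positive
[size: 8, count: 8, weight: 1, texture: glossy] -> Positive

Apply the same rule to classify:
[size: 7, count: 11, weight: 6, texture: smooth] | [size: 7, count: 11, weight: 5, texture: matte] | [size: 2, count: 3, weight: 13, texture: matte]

The classifier is using: count ≤ 8.

Negative, Negative, Positive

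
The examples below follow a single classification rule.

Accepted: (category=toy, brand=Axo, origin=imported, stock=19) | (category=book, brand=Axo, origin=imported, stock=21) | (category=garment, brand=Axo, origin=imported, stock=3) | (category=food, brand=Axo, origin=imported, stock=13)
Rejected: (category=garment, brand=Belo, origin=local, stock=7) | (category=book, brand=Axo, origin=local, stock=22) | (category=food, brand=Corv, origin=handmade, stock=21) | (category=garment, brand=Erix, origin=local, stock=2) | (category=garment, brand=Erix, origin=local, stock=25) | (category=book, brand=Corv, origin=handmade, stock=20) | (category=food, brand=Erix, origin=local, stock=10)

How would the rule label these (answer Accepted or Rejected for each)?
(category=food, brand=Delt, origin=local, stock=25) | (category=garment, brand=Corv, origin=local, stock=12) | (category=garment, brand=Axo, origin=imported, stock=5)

Rejected, Rejected, Accepted

The pattern is that an item is 'Accepted' exactly when: origin is imported.
(category=food, brand=Delt, origin=local, stock=25): Rejected (origin is local). (category=garment, brand=Corv, origin=local, stock=12): Rejected (origin is local). (category=garment, brand=Axo, origin=imported, stock=5): Accepted (origin is imported).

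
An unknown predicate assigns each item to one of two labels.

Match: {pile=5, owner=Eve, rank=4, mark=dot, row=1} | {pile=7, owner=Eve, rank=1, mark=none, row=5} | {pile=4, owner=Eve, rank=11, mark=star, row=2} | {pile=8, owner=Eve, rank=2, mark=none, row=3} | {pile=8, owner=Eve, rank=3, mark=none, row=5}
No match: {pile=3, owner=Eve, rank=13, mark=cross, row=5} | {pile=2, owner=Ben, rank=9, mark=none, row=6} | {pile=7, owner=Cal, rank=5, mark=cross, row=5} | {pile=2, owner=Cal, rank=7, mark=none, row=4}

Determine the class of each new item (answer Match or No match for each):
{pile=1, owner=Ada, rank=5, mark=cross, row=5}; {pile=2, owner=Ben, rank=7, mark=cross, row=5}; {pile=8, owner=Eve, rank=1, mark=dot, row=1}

The distinguishing property — owner is Eve AND pile ≥ 4 — holds for all the 'Match' cases and none of the 'No match' cases.
No match: {pile=1, owner=Ada, rank=5, mark=cross, row=5}, since owner is Ada, pile = 1. No match: {pile=2, owner=Ben, rank=7, mark=cross, row=5}, since owner is Ben, pile = 2. Match: {pile=8, owner=Eve, rank=1, mark=dot, row=1}, since owner is Eve, pile = 8.

No match, No match, Match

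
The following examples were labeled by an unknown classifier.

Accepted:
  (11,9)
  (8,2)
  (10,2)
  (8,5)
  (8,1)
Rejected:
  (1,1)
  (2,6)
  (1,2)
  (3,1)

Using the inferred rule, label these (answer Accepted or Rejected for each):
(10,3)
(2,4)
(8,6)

Accepted, Rejected, Accepted

The common property of the 'Accepted' items is: sum ≥ 9. No 'Rejected' item has it.
(10,3): Accepted (10+3 = 13).
(2,4): Rejected (2+4 = 6).
(8,6): Accepted (8+6 = 14).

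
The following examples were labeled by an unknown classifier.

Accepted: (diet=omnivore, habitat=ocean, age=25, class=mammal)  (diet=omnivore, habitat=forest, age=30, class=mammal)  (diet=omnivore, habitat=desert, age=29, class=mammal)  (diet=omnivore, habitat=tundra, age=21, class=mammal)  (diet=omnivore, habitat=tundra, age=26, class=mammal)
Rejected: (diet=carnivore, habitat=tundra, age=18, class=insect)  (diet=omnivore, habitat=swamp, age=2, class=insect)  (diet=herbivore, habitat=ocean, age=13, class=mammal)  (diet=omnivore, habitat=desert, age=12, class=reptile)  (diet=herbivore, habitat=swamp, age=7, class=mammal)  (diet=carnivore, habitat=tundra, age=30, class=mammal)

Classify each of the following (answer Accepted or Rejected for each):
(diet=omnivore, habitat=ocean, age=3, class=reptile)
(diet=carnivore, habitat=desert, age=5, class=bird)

The classifier is using: diet is omnivore AND class is mammal.

Rejected, Rejected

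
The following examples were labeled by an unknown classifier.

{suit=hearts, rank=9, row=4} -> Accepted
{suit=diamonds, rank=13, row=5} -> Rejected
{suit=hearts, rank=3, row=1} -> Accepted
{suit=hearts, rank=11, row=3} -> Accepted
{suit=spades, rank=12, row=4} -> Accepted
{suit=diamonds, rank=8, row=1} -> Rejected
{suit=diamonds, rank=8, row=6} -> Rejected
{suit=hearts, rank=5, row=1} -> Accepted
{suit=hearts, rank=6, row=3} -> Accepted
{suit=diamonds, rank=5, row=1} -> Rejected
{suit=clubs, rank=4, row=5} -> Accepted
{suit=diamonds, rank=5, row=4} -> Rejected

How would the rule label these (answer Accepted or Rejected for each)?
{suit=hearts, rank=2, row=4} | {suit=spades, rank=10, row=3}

Accepted, Accepted

Looking at the examples, the only property every 'Accepted' case has and every 'Rejected' case lacks is: suit is not diamonds.
{suit=hearts, rank=2, row=4}: Accepted (suit is hearts). {suit=spades, rank=10, row=3}: Accepted (suit is spades).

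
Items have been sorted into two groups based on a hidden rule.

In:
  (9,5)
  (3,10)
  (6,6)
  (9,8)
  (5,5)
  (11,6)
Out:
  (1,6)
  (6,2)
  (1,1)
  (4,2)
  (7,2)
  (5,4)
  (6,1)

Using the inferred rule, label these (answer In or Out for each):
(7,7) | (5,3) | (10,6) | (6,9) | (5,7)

In, Out, In, In, In

'In' ⟺ sum ≥ 10.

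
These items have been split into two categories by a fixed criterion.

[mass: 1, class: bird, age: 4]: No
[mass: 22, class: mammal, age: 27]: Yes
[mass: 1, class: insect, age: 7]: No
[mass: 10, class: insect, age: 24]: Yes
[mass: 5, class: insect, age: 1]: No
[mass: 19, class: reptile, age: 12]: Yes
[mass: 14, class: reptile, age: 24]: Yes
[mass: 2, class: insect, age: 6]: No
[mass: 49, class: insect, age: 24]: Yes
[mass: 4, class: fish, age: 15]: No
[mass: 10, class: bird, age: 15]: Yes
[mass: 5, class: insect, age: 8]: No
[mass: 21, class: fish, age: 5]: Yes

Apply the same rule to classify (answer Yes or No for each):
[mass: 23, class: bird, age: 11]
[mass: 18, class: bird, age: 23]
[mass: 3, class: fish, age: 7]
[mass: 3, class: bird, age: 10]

Every 'Yes' example satisfies: mass ≥ 10. None of the 'No' examples do.
[mass: 23, class: bird, age: 11] — mass = 23, hence Yes. [mass: 18, class: bird, age: 23] — mass = 18, hence Yes. [mass: 3, class: fish, age: 7] — mass = 3, hence No. [mass: 3, class: bird, age: 10] — mass = 3, hence No.

Yes, Yes, No, No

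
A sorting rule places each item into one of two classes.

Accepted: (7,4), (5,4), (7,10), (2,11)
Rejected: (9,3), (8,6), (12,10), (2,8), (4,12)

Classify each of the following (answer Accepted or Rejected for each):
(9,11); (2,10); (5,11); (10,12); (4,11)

One predicate separates the groups cleanly: sum is odd.
(9,11): 9+11 = 20 — does not fit, so Rejected. (2,10): 2+10 = 12 — does not fit, so Rejected. (5,11): 5+11 = 16 — does not fit, so Rejected. (10,12): 10+12 = 22 — does not fit, so Rejected. (4,11): 4+11 = 15 — satisfies this, so Accepted.

Rejected, Rejected, Rejected, Rejected, Accepted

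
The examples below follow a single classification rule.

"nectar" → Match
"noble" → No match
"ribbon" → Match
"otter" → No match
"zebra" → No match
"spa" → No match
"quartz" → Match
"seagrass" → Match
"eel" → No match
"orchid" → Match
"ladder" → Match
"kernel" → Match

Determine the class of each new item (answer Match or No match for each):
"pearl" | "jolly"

No match, No match

Rule: even length. This holds for each 'Match' example and fails for each 'No match' one.
"pearl": length 5 — fails this test, so No match. "jolly": length 5 — fails this test, so No match.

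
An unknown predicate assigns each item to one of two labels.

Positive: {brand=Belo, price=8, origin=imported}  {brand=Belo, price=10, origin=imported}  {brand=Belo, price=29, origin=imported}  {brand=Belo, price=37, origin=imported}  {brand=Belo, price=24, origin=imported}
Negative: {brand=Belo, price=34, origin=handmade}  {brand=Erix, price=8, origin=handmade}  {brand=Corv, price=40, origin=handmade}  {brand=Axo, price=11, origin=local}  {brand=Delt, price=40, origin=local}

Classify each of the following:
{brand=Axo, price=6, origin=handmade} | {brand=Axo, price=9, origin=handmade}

Negative, Negative

All 'Positive' examples share one property — origin is imported — and every 'Negative' example lacks it.
{brand=Axo, price=6, origin=handmade} — origin is handmade, hence Negative.
{brand=Axo, price=9, origin=handmade} — origin is handmade, hence Negative.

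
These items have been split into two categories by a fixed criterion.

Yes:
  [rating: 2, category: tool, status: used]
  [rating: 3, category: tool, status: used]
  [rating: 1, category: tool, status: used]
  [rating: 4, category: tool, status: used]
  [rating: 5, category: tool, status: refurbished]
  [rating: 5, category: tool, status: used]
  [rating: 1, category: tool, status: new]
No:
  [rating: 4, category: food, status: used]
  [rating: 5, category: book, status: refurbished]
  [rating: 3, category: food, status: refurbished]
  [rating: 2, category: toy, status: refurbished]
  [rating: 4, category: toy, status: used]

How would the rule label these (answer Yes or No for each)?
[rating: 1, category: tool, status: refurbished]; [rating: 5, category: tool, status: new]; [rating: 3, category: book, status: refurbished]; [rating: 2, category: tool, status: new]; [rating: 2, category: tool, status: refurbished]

Yes, Yes, No, Yes, Yes

Looking at the examples, the only property every 'Yes' case has and every 'No' case lacks is: category is tool.
Yes: [rating: 1, category: tool, status: refurbished], since category is tool. Yes: [rating: 5, category: tool, status: new], since category is tool. No: [rating: 3, category: book, status: refurbished], since category is book. Yes: [rating: 2, category: tool, status: new], since category is tool. Yes: [rating: 2, category: tool, status: refurbished], since category is tool.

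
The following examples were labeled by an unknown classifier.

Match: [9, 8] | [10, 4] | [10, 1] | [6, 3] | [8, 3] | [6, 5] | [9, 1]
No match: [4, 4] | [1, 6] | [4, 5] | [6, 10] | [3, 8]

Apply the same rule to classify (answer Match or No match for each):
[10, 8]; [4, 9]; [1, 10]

Match, No match, No match

One predicate separates the groups cleanly: first > second.
[10, 8] → 10 > 8 → Match. [4, 9] → 4 < 9 → No match. [1, 10] → 1 < 10 → No match.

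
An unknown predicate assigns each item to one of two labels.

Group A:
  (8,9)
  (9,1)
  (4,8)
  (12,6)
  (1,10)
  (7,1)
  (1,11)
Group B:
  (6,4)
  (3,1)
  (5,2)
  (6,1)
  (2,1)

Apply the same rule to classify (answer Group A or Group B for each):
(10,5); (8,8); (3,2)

Group A, Group A, Group B

One predicate separates the groups cleanly: max ≥ 7.
(10,5): max 10 — qualifies, so Group A.
(8,8): max 8 — qualifies, so Group A.
(3,2): max 3 — lacks this property, so Group B.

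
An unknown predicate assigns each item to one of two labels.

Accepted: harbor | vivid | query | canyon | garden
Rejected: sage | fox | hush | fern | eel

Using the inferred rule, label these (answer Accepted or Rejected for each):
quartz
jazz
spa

Accepted, Rejected, Rejected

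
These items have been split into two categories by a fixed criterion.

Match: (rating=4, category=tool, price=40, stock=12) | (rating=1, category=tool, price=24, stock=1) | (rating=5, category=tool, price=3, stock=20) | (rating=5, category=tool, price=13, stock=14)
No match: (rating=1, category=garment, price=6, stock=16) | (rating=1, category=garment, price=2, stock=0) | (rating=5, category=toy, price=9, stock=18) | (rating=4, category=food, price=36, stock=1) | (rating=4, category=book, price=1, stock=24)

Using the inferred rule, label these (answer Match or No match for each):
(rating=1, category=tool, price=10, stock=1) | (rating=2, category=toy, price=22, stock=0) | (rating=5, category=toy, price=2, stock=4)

One predicate separates the groups cleanly: category is tool.
(rating=1, category=tool, price=10, stock=1): category is tool — matches, so Match. (rating=2, category=toy, price=22, stock=0): category is toy — does not fit, so No match. (rating=5, category=toy, price=2, stock=4): category is toy — does not fit, so No match.

Match, No match, No match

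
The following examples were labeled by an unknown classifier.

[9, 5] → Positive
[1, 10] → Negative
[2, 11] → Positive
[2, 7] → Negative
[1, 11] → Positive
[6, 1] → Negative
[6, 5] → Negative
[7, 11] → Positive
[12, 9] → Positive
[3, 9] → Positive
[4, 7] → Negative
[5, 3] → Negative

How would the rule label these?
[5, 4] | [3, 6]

Rule: sum ≥ 12. This holds for each 'Positive' example and fails for each 'Negative' one.
[5, 4]: 5+4 = 9 — lacks this property, so Negative. [3, 6]: 3+6 = 9 — lacks this property, so Negative.

Negative, Negative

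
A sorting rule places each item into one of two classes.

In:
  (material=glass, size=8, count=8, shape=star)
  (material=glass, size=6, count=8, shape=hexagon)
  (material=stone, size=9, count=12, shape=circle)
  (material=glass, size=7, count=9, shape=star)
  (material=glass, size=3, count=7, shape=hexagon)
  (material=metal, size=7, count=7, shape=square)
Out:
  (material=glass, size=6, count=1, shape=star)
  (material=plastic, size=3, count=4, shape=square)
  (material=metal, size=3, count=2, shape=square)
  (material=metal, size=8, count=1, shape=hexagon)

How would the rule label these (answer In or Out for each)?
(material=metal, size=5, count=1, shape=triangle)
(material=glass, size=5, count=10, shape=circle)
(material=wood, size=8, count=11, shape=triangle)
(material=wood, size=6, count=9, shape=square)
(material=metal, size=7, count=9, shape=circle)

The simplest hypothesis consistent with all the labels is: count ≥ 7.
(material=metal, size=5, count=1, shape=triangle): count = 1 — lacks this property, so Out. (material=glass, size=5, count=10, shape=circle): count = 10 — has this property, so In. (material=wood, size=8, count=11, shape=triangle): count = 11 — has this property, so In. (material=wood, size=6, count=9, shape=square): count = 9 — has this property, so In. (material=metal, size=7, count=9, shape=circle): count = 9 — has this property, so In.

Out, In, In, In, In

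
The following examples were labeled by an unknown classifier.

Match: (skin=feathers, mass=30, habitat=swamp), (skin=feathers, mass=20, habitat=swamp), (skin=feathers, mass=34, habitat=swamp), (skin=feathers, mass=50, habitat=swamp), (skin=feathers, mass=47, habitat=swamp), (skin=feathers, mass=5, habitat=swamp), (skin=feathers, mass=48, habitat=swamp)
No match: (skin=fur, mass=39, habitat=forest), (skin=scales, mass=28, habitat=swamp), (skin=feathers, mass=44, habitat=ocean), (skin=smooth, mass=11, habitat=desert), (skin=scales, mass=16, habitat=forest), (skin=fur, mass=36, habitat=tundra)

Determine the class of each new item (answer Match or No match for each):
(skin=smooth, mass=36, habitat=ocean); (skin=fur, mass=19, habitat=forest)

No match, No match

Every 'Match' example satisfies: skin is feathers AND habitat is swamp. None of the 'No match' examples do.
(skin=smooth, mass=36, habitat=ocean) — skin is smooth, habitat is ocean, hence No match. (skin=fur, mass=19, habitat=forest) — skin is fur, habitat is forest, hence No match.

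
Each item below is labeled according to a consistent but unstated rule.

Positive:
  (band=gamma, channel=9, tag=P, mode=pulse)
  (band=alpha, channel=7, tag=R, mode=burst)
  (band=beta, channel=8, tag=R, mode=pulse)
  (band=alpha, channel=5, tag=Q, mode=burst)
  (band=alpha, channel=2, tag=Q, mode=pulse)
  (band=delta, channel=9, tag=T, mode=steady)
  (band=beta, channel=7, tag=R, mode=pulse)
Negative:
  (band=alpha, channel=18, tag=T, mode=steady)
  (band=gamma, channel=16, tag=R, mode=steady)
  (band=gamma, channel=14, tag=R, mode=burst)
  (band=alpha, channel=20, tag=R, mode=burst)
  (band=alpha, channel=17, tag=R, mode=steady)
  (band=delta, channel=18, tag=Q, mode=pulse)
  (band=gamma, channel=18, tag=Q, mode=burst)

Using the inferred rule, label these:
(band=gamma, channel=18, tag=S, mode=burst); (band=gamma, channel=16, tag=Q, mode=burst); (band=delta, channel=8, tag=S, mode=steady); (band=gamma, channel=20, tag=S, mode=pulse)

The rule appears to be: channel ≤ 9.
Negative: (band=gamma, channel=18, tag=S, mode=burst), since channel = 18.
Negative: (band=gamma, channel=16, tag=Q, mode=burst), since channel = 16.
Positive: (band=delta, channel=8, tag=S, mode=steady), since channel = 8.
Negative: (band=gamma, channel=20, tag=S, mode=pulse), since channel = 20.

Negative, Negative, Positive, Negative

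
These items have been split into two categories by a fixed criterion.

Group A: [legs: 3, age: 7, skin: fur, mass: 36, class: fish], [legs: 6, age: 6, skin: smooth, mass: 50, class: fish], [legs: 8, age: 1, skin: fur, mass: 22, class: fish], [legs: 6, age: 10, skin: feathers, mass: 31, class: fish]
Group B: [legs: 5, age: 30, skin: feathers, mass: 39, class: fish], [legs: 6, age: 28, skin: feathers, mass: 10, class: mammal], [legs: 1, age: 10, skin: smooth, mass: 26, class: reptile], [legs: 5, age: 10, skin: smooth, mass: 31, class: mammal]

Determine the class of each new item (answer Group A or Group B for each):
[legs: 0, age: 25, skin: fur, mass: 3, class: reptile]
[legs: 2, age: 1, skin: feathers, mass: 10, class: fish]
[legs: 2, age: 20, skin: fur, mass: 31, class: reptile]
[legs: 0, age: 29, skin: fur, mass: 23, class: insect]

The common property of the 'Group A' items is: class is fish AND age ≤ 10. No 'Group B' item has it.
[legs: 0, age: 25, skin: fur, mass: 3, class: reptile] — class is reptile, age = 25, hence Group B.
[legs: 2, age: 1, skin: feathers, mass: 10, class: fish] — class is fish, age = 1, hence Group A.
[legs: 2, age: 20, skin: fur, mass: 31, class: reptile] — class is reptile, age = 20, hence Group B.
[legs: 0, age: 29, skin: fur, mass: 23, class: insect] — class is insect, age = 29, hence Group B.

Group B, Group A, Group B, Group B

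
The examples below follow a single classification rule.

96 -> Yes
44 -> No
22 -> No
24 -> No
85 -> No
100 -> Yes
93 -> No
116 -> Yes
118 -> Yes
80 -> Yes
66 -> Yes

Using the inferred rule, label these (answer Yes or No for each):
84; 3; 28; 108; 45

One predicate separates the groups cleanly: even AND at least 66.
84: Yes (84 is even, 84 ≥ 66). 3: No (3 is odd, 3 < 66). 28: No (28 is even, 28 < 66). 108: Yes (108 is even, 108 ≥ 66). 45: No (45 is odd, 45 < 66).

Yes, No, No, Yes, No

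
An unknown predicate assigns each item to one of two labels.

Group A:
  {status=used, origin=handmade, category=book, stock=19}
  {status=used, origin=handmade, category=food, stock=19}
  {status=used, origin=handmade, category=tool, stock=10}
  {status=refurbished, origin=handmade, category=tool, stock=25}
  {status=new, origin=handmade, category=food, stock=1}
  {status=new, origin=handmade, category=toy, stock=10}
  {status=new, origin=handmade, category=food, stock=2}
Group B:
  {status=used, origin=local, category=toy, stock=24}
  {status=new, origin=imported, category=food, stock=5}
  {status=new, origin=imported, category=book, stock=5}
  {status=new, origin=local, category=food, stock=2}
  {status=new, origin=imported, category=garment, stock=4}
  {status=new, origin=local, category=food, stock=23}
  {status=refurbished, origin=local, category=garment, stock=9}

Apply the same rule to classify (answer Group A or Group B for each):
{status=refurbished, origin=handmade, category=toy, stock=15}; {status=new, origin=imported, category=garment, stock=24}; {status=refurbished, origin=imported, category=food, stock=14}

Group A, Group B, Group B

The distinguishing property — origin is handmade — holds for all the 'Group A' cases and none of the 'Group B' cases.
{status=refurbished, origin=handmade, category=toy, stock=15}: origin is handmade — checks out, so Group A. {status=new, origin=imported, category=garment, stock=24}: origin is imported — does not satisfy this, so Group B. {status=refurbished, origin=imported, category=food, stock=14}: origin is imported — does not satisfy this, so Group B.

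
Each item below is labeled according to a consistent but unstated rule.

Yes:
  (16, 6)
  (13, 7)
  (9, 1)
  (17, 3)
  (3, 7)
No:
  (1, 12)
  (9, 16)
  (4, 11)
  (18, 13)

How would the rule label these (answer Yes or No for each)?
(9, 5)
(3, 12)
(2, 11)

The common property of the 'Yes' items is: sum is even. No 'No' item has it.

Yes, No, No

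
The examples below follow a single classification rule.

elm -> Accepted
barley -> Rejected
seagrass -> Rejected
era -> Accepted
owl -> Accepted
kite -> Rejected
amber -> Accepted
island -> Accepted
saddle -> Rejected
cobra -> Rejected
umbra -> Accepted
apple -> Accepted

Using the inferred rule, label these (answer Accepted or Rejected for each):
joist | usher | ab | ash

Rejected, Accepted, Accepted, Accepted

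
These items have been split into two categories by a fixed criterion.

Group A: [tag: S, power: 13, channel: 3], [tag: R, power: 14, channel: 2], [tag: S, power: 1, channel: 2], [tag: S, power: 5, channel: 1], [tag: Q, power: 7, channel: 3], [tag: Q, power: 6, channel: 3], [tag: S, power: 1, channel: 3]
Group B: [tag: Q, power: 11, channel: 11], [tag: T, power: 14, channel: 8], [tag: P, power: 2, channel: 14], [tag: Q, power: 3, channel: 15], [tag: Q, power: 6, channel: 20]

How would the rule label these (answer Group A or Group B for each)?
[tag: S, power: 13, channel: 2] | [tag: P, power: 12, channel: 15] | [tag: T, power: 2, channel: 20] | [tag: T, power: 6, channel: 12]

Group A, Group B, Group B, Group B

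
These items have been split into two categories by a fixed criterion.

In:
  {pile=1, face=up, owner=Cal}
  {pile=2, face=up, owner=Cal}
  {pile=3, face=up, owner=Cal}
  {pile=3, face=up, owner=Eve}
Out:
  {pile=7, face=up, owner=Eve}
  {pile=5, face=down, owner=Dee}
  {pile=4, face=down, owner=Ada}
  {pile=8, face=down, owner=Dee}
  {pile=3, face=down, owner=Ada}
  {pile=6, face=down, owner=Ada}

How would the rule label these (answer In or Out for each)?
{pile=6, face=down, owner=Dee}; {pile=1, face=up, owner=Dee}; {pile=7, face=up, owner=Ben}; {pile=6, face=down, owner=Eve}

One predicate separates the groups cleanly: face is up AND pile ≤ 3.
{pile=6, face=down, owner=Dee}: face is down, pile = 6 — does not pass, so Out.
{pile=1, face=up, owner=Dee}: face is up, pile = 1 — has this property, so In.
{pile=7, face=up, owner=Ben}: face is up, pile = 7 — does not pass, so Out.
{pile=6, face=down, owner=Eve}: face is down, pile = 6 — does not pass, so Out.

Out, In, Out, Out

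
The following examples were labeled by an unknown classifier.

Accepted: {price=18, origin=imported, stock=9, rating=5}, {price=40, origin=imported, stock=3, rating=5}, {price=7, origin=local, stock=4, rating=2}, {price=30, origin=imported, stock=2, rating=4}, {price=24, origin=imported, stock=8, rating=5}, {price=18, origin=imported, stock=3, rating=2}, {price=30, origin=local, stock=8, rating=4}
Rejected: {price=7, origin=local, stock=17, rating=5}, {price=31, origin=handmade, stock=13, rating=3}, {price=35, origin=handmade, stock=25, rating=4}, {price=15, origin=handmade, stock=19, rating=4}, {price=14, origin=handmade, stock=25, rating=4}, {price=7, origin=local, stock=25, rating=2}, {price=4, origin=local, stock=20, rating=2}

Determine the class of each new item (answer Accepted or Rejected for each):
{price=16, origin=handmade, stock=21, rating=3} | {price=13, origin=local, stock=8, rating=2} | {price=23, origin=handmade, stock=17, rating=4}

Rejected, Accepted, Rejected

One predicate separates the groups cleanly: stock ≤ 9.
{price=16, origin=handmade, stock=21, rating=3} → stock = 21 → Rejected.
{price=13, origin=local, stock=8, rating=2} → stock = 8 → Accepted.
{price=23, origin=handmade, stock=17, rating=4} → stock = 17 → Rejected.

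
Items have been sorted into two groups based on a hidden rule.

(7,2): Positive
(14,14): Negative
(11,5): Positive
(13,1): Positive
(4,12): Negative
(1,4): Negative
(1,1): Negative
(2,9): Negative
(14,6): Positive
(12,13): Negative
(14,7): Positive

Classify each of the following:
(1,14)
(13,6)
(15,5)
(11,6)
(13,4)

Negative, Positive, Positive, Positive, Positive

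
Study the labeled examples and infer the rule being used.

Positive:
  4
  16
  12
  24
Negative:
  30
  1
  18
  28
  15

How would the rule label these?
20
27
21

Positive, Negative, Negative

Every 'Positive' example satisfies: multiple of 4 AND at most 24. None of the 'Negative' examples do.
20 → 20 = 4·5, 20 ≤ 24 → Positive. 27 → 27 = 4·6 + 3, 27 > 24 → Negative. 21 → 21 = 4·5 + 1, 21 ≤ 24 → Negative.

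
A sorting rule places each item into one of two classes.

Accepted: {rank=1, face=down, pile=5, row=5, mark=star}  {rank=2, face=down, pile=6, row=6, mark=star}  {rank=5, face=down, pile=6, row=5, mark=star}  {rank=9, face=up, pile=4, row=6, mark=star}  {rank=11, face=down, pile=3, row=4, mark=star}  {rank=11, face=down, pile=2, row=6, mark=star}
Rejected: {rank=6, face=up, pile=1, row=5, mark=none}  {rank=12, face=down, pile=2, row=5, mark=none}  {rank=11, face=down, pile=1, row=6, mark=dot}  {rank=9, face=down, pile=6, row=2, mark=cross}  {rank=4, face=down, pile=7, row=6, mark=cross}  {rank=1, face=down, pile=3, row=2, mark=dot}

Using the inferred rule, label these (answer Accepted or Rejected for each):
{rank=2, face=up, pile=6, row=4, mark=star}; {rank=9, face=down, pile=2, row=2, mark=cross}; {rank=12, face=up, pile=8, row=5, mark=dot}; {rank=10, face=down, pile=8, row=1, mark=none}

Accepted, Rejected, Rejected, Rejected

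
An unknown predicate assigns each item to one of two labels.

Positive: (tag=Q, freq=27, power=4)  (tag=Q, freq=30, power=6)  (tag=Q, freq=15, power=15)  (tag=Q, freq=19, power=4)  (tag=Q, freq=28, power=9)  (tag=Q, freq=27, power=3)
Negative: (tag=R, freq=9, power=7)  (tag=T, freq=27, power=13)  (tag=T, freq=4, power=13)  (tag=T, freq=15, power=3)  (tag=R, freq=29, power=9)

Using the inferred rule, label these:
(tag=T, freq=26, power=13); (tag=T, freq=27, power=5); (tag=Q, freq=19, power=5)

Negative, Negative, Positive

The classifier is using: tag is Q.
(tag=T, freq=26, power=13): tag is T — does not fit, so Negative. (tag=T, freq=27, power=5): tag is T — does not fit, so Negative. (tag=Q, freq=19, power=5): tag is Q — matches, so Positive.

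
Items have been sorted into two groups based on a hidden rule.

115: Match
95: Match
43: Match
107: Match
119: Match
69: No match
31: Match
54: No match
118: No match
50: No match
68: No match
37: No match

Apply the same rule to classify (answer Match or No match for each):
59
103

Match, Match

The distinguishing property — ≡ 3 (mod 4) — holds for all the 'Match' cases and none of the 'No match' cases.
59: 59 mod 4 = 3, qualifies → Match.
103: 103 mod 4 = 3, qualifies → Match.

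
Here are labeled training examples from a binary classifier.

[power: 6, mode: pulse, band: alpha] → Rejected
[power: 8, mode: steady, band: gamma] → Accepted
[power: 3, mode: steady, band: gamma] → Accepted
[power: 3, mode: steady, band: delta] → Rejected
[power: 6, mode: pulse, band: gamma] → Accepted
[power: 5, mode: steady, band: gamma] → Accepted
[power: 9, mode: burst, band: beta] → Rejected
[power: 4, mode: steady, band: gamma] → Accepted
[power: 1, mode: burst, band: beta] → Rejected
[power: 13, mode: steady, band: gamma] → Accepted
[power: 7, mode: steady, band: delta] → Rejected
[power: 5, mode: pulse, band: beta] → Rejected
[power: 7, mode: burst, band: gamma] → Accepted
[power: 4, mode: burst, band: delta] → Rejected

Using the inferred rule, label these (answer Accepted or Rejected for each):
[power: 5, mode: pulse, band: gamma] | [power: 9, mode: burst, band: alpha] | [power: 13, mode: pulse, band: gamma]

The rule appears to be: band is gamma.
[power: 5, mode: pulse, band: gamma] — band is gamma, hence Accepted. [power: 9, mode: burst, band: alpha] — band is alpha, hence Rejected. [power: 13, mode: pulse, band: gamma] — band is gamma, hence Accepted.

Accepted, Rejected, Accepted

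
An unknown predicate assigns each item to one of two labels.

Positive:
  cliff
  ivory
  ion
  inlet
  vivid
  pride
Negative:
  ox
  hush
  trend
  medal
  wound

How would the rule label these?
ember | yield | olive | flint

Negative, Positive, Positive, Positive

The simplest hypothesis consistent with all the labels is: contains 'i'.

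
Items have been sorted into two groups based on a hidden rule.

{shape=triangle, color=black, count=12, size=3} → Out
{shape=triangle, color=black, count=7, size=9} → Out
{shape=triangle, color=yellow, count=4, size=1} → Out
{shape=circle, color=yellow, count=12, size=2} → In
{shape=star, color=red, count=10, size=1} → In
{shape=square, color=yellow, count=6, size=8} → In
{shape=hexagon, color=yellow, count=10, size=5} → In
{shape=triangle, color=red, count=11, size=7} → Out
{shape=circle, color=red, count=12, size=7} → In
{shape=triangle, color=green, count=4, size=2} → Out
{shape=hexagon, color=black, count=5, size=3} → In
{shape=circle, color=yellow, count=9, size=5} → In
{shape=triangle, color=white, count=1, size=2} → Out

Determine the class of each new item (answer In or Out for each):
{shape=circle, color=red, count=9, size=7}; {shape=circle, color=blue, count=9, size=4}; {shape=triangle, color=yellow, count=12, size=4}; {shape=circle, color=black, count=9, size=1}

Rule: shape is not triangle. This holds for each 'In' example and fails for each 'Out' one.
{shape=circle, color=red, count=9, size=7}: shape is circle, passes → In.
{shape=circle, color=blue, count=9, size=4}: shape is circle, passes → In.
{shape=triangle, color=yellow, count=12, size=4}: shape is triangle, does not pass → Out.
{shape=circle, color=black, count=9, size=1}: shape is circle, passes → In.

In, In, Out, In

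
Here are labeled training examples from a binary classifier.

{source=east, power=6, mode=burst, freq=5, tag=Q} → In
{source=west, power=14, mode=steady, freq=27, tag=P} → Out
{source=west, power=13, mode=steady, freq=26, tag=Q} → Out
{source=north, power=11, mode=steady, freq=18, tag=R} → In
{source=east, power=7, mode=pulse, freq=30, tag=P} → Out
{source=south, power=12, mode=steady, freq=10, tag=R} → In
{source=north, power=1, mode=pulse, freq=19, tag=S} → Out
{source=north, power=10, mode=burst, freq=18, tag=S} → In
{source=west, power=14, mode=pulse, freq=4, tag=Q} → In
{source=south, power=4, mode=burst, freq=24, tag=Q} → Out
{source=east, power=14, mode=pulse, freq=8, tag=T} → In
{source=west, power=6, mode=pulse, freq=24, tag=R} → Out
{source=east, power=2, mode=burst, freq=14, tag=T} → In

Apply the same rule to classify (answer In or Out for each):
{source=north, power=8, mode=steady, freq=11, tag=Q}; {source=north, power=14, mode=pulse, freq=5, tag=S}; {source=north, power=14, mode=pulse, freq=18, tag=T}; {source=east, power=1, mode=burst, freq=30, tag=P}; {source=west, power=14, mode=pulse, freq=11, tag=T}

In, In, In, Out, In

Every 'In' example satisfies: freq ≤ 18. None of the 'Out' examples do.
In: {source=north, power=8, mode=steady, freq=11, tag=Q}, since freq = 11.
In: {source=north, power=14, mode=pulse, freq=5, tag=S}, since freq = 5.
In: {source=north, power=14, mode=pulse, freq=18, tag=T}, since freq = 18.
Out: {source=east, power=1, mode=burst, freq=30, tag=P}, since freq = 30.
In: {source=west, power=14, mode=pulse, freq=11, tag=T}, since freq = 11.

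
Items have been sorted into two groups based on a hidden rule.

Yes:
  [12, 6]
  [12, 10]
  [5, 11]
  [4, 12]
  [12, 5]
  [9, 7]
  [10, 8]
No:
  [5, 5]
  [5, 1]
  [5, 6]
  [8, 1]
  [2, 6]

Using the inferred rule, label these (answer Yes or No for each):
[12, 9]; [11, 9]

Rule: sum ≥ 16. This holds for each 'Yes' example and fails for each 'No' one.
Yes: [12, 9], since 12+9 = 21. Yes: [11, 9], since 11+9 = 20.

Yes, Yes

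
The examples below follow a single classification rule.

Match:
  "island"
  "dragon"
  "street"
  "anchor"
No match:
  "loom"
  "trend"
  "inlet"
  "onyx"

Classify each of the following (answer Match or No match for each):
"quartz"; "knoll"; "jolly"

The distinguishing property — length 6 — holds for all the 'Match' cases and none of the 'No match' cases.
Match: "quartz", since length 6.
No match: "knoll", since length 5.
No match: "jolly", since length 5.

Match, No match, No match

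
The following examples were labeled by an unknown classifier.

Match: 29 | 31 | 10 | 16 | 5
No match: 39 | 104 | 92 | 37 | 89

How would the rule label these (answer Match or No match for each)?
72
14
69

The classifier is using: at most 31.

No match, Match, No match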